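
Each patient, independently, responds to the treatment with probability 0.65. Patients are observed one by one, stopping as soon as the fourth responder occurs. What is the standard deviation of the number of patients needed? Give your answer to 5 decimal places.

1.82033

Y = total patients until the fourth success; negative binomial with r=4, p=0.65.
SD(Y) = √[r(1−p)/p²] = √(3.3136095) = 1.8203322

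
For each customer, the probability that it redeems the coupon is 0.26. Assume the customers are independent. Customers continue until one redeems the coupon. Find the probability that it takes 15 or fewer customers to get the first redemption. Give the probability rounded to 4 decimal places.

Y = number of customers to the first success; geometric, p = 0.26.
P(Y ≤ 15) = 1 − (1−p)^15 = 1 − 0.010926 = 0.989074

0.9891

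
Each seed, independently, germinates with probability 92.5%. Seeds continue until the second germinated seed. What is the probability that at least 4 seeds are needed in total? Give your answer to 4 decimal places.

0.0160

Needing more than 3 seeds ⇔ fewer than 2 successes in the first 3. With X ~ Binomial(3, 0.925), P(Y > 3) = P(X ≤ 1).
  k=0: C(3,0)·0.925^0·0.075^3 = 0.000422
  k=1: C(3,1)·0.925^1·0.075^2 = 0.015609
P(X ≤ 1) = 0.016031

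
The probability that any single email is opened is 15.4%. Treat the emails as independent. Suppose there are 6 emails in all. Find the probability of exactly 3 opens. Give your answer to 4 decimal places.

X ~ Binomial(n=6, p=0.154).
P(X=3) = C(6,3) · p^3 · (1−p)^3
= 20 · 0.0036523 · 0.6055 = 0.044229

0.0442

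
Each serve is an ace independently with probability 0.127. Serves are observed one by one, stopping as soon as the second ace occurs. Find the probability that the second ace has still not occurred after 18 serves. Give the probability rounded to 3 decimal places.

0.314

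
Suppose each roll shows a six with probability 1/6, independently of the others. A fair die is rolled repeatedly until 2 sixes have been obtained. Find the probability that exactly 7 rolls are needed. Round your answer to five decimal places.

0.06698

Y = trial on which the second success occurs; negative binomial, r=2, p=0.166667.
P(Y=7) = C(6,1) · p^2 · (1−p)^5
= 6 · 0.027778 · 0.40188 = 0.0669796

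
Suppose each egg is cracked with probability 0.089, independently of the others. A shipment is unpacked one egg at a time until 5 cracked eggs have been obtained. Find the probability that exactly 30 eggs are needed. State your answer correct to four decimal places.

0.0129

Y = trial on which the fifth success occurs; negative binomial, r=5, p=0.089.
P(Y=30) = C(29,4) · p^5 · (1−p)^25
= 23751 · 5.5841e-06 · 0.097266 = 0.012900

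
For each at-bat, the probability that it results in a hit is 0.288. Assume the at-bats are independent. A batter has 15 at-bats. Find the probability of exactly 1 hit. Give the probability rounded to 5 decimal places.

0.03717

X ~ Binomial(n=15, p=0.288).
P(X=1) = C(15,1) · p^1 · (1−p)^14
= 15 · 0.288 · 0.0086044 = 0.0371709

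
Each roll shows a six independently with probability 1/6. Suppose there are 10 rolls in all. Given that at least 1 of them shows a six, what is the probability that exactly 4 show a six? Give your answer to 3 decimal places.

0.065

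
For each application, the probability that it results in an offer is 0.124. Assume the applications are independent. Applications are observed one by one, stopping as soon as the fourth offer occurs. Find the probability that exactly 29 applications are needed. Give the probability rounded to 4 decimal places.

Y = trial on which the fourth success occurs; negative binomial, r=4, p=0.124.
P(Y=29) = C(28,3) · p^4 · (1−p)^25
= 3276 · 0.00023642 · 0.036526 = 0.028290

0.0283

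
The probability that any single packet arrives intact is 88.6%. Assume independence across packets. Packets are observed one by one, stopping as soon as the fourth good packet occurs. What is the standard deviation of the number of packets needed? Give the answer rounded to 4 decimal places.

0.7622

Y = total packets until the fourth success; negative binomial with r=4, p=0.886.
SD(Y) = √[r(1−p)/p²] = √(0.580895) = 0.762164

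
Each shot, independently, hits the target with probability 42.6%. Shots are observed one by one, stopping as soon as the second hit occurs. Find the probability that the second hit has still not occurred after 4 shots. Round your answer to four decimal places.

Needing more than 4 shots ⇔ fewer than 2 successes in the first 4. With X ~ Binomial(4, 0.426), P(Y > 4) = P(X ≤ 1).
  k=0: C(4,0)·0.426^0·0.574^4 = 0.108554
  k=1: C(4,1)·0.426^1·0.574^3 = 0.322259
P(X ≤ 1) = 0.430814

0.4308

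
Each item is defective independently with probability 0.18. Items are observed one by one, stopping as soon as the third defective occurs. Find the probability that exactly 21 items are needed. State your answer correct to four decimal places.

0.0311

Y = trial on which the third success occurs; negative binomial, r=3, p=0.18.
P(Y=21) = C(20,2) · p^3 · (1−p)^18
= 190 · 0.005832 · 0.028096 = 0.031133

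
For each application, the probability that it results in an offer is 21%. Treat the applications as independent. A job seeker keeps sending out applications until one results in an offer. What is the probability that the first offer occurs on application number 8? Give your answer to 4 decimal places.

Geometric (trials to first success), p = 0.21.
P(Y = 8) = (1−p)^7 · p = 0.19204 · 0.21 = 0.040328

0.0403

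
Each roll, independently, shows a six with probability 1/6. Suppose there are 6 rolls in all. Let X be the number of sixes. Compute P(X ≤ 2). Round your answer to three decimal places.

X ~ Binomial(6, 0.166667); P(X ≤ 2) = Σ C(6,k) p^k (1−p)^(6−k) over k:
  k=0: C(6,0)·0.166667^0·0.833333^6 = 0.33490
  k=1: C(6,1)·0.166667^1·0.833333^5 = 0.40188
  k=2: C(6,2)·0.166667^2·0.833333^4 = 0.20094
Total = 0.93771

0.938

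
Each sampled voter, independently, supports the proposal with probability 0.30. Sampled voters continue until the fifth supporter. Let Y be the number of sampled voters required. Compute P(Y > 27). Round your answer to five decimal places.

0.05910

Needing more than 27 sampled voters ⇔ fewer than 5 successes in the first 27. With X ~ Binomial(27, 0.30), P(Y > 27) = P(X ≤ 4).
  k=0: C(27,0)·0.30^0·0.70^27 = 0.0000657
  k=1: C(27,1)·0.30^1·0.70^26 = 0.0007604
  k=2: C(27,2)·0.30^2·0.70^25 = 0.0042364
  k=3: C(27,3)·0.30^3·0.70^24 = 0.0151301
  k=4: C(27,4)·0.30^4·0.70^23 = 0.0389060
P(X ≤ 4) = 0.0590987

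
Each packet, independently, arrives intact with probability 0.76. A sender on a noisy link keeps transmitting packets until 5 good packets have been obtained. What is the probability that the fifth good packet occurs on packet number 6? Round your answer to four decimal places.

Y = trial on which the fifth success occurs; negative binomial, r=5, p=0.76.
P(Y=6) = C(5,4) · p^5 · (1−p)^1
= 5 · 0.25355 · 0.24 = 0.304263

0.3043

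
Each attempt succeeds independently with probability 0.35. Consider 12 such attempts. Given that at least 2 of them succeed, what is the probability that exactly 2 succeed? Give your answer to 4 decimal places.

X ~ Binomial(12, 0.35). Want P(X=2 | X≥2) = P(X=2) / P(X≥2).
P(X=2) = C(12,2)·0.35^2·0.65^10 = 0.108846
P(X≥2) = 1 − 0.005688 − 0.036753 = 0.957559
Ratio = 0.108846 / 0.957559 = 0.113671

0.1137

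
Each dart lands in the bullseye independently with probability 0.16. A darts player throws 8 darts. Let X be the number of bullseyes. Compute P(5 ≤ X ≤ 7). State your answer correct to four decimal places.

X ~ Binomial(8, 0.16); P(5 ≤ X ≤ 7) = Σ C(8,k) p^k (1−p)^(8−k) over k:
  k=5: C(8,5)·0.16^5·0.84^3 = 0.003480
  k=6: C(8,6)·0.16^6·0.84^2 = 0.000331
  k=7: C(8,7)·0.16^7·0.84^1 = 0.000018
Total = 0.003830

0.0038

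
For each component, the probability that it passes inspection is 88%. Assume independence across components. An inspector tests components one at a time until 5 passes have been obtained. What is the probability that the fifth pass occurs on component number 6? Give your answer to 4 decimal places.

0.3166

Y = trial on which the fifth success occurs; negative binomial, r=5, p=0.88.
P(Y=6) = C(5,4) · p^5 · (1−p)^1
= 5 · 0.52773 · 0.12 = 0.316639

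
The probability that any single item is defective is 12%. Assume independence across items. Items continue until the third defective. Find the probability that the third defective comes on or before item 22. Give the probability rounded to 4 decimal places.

0.5017

Finishing within 22 items ⇔ at least 3 successes in the first 22. With X ~ Binomial(22, 0.12), P(Y ≤ 22) = 1 − P(X ≤ 2).
  k=0: C(22,0)·0.12^0·0.88^22 = 0.060065
  k=1: C(22,1)·0.12^1·0.88^21 = 0.180194
  k=2: C(22,2)·0.12^2·0.88^20 = 0.258005
1 − 0.498263 = 0.501737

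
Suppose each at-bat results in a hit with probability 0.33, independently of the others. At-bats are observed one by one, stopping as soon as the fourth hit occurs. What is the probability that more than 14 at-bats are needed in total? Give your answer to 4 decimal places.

Needing more than 14 at-bats ⇔ fewer than 4 successes in the first 14. With X ~ Binomial(14, 0.33), P(Y > 14) = P(X ≤ 3).
  k=0: C(14,0)·0.33^0·0.67^14 = 0.003673
  k=1: C(14,1)·0.33^1·0.67^13 = 0.025329
  k=2: C(14,2)·0.33^2·0.67^12 = 0.081090
  k=3: C(14,3)·0.33^3·0.67^11 = 0.159759
P(X ≤ 3) = 0.269851

0.2699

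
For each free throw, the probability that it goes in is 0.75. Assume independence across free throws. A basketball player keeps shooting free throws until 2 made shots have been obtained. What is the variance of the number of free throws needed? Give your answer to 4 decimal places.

Y = total free throws until the second success; negative binomial with r=2, p=0.75.
Var(Y) = r(1−p)/p² = 2·0.25 / 0.75² = 0.888889

0.8889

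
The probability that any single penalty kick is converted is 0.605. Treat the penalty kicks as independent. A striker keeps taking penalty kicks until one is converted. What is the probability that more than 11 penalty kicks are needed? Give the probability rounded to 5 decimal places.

0.00004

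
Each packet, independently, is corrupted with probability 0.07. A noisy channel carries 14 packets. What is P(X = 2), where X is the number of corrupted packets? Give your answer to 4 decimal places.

X ~ Binomial(n=14, p=0.07).
P(X=2) = C(14,2) · p^2 · (1−p)^12
= 91 · 0.0049 · 0.4186 = 0.186652

0.1867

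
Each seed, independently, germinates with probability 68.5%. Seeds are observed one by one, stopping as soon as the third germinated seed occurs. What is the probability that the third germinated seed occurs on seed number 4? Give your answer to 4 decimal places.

0.3037

Y = trial on which the third success occurs; negative binomial, r=3, p=0.685.
P(Y=4) = C(3,2) · p^3 · (1−p)^1
= 3 · 0.32142 · 0.315 = 0.303741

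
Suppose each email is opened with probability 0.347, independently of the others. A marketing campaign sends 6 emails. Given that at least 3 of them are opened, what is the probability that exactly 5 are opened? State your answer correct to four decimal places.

0.0568

X ~ Binomial(6, 0.347). Want P(X=5 | X≥3) = P(X=5) / P(X≥3).
P(X=5) = C(6,5)·0.347^5·0.653^1 = 0.019711
P(X≥3) = 1 − 0.077532 − 0.247199 − 0.328400 = 0.346870
Ratio = 0.019711 / 0.346870 = 0.056826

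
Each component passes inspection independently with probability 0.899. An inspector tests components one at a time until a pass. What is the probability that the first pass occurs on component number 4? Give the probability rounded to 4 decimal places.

0.0009

Geometric (trials to first success), p = 0.899.
P(Y = 4) = (1−p)^3 · p = 0.0010303 · 0.899 = 0.000926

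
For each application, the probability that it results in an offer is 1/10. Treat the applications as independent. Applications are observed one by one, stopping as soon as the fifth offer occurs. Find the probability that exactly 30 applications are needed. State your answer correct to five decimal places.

0.01705

Y = trial on which the fifth success occurs; negative binomial, r=5, p=0.10.
P(Y=30) = C(29,4) · p^5 · (1−p)^25
= 23751 · 1e-05 · 0.07179 = 0.0170508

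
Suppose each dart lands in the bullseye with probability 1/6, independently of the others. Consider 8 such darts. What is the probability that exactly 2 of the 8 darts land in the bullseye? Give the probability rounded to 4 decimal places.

0.2605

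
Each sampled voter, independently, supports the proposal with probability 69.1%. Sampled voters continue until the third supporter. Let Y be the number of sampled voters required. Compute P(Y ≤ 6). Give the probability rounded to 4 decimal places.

0.9222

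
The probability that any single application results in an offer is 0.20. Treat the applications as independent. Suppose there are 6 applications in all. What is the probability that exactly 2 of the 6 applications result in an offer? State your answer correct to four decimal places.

0.2458

X ~ Binomial(n=6, p=0.20).
P(X=2) = C(6,2) · p^2 · (1−p)^4
= 15 · 0.04 · 0.4096 = 0.245760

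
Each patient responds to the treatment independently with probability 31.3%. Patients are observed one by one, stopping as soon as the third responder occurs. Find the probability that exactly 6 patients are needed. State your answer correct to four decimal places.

0.0994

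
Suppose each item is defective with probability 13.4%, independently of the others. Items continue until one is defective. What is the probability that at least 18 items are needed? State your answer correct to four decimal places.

0.0867

Y = number of items to the first success; geometric, p = 0.134.
P(Y > 17) = P(first 17 all fail) = (1−p)^17 = 0.086657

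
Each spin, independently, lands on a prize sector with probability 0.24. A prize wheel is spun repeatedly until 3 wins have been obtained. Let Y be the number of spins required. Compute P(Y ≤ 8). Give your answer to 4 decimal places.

0.2967

Finishing within 8 spins ⇔ at least 3 successes in the first 8. With X ~ Binomial(8, 0.24), P(Y ≤ 8) = 1 − P(X ≤ 2).
  k=0: C(8,0)·0.24^0·0.76^8 = 0.111303
  k=1: C(8,1)·0.24^1·0.76^7 = 0.281188
  k=2: C(8,2)·0.24^2·0.76^6 = 0.310786
1 − 0.703278 = 0.296722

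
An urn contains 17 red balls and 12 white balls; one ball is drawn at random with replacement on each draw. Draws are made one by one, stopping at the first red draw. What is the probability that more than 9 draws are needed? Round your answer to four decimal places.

0.0004

Y = number of draws to the first success; geometric, p = 0.586207.
P(Y > 9) = P(first 9 all fail) = (1−p)^9 = 0.000356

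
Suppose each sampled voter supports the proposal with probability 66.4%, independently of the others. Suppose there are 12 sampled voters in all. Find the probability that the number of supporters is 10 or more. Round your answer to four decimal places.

0.1761

X ~ Binomial(12, 0.664); P(X ≥ 10) = Σ C(12,k) p^k (1−p)^(12−k) over k:
  k=10: C(12,10)·0.664^10·0.336^2 = 0.124138
  k=11: C(12,11)·0.664^11·0.336^1 = 0.044604
  k=12: C(12,12)·0.664^12·0.336^0 = 0.007345
Total = 0.176087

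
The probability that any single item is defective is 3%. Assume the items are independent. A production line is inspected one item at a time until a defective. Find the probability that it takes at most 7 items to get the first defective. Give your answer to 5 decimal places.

0.19202

Y = number of items to the first success; geometric, p = 0.03.
P(Y ≤ 7) = 1 − (1−p)^7 = 1 − 0.8079828 = 0.1920172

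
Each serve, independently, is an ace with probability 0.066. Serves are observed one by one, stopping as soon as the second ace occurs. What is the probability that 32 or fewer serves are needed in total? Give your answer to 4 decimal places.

Finishing within 32 serves ⇔ at least 2 successes in the first 32. With X ~ Binomial(32, 0.066), P(Y ≤ 32) = 1 − P(X ≤ 1).
  k=0: C(32,0)·0.066^0·0.934^32 = 0.112486
  k=1: C(32,1)·0.066^1·0.934^31 = 0.254359
1 − 0.366845 = 0.633155

0.6332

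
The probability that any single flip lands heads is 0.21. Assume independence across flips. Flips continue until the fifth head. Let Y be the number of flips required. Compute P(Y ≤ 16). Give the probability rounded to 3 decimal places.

0.233

Finishing within 16 flips ⇔ at least 5 successes in the first 16. With X ~ Binomial(16, 0.21), P(Y ≤ 16) = 1 − P(X ≤ 4).
  k=0: C(16,0)·0.21^0·0.79^16 = 0.02302
  k=1: C(16,1)·0.21^1·0.79^15 = 0.09789
  k=2: C(16,2)·0.21^2·0.79^14 = 0.19516
  k=3: C(16,3)·0.21^3·0.79^13 = 0.24210
  k=4: C(16,4)·0.21^4·0.79^12 = 0.20916
1 − 0.76733 = 0.23267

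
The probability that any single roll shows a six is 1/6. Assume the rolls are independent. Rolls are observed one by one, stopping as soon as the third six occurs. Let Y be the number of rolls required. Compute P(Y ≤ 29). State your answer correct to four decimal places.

Finishing within 29 rolls ⇔ at least 3 successes in the first 29. With X ~ Binomial(29, 0.166667), P(Y ≤ 29) = 1 − P(X ≤ 2).
  k=0: C(29,0)·0.166667^0·0.833333^29 = 0.005055
  k=1: C(29,1)·0.166667^1·0.833333^28 = 0.029321
  k=2: C(29,2)·0.166667^2·0.833333^27 = 0.082097
1 − 0.116473 = 0.883527

0.8835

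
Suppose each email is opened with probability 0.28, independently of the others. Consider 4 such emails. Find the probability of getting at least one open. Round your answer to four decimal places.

0.7313

P(at least one) = 1 − P(none) = 1 − (1 − 0.28)^4
= 1 − 0.268739 = 0.731261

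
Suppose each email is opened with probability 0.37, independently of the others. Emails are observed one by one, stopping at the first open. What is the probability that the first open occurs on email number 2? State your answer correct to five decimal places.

Geometric (trials to first success), p = 0.37.
P(Y = 2) = (1−p)^1 · p = 0.63 · 0.37 = 0.2331000

0.23310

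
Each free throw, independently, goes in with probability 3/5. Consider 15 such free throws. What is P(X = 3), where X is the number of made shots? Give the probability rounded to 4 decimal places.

X ~ Binomial(n=15, p=0.60).
P(X=3) = C(15,3) · p^3 · (1−p)^12
= 455 · 0.216 · 1.6777e-05 = 0.001649

0.0016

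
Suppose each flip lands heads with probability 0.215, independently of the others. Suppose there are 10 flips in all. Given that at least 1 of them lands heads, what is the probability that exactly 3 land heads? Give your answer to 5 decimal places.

X ~ Binomial(10, 0.215). Want P(X=3 | X≥1) = P(X=3) / P(X≥1).
P(X=3) = C(10,3)·0.215^3·0.785^7 = 0.2190707
P(X≥1) = 1 − 0.0888580 = 0.9111420
Ratio = 0.2190707 / 0.9111420 = 0.2404353

0.24044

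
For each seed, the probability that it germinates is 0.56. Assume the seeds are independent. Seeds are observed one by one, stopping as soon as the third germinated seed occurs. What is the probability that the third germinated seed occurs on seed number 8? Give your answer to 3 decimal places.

Y = trial on which the third success occurs; negative binomial, r=3, p=0.56.
P(Y=8) = C(7,2) · p^3 · (1−p)^5
= 21 · 0.17562 · 0.016492 = 0.06082

0.061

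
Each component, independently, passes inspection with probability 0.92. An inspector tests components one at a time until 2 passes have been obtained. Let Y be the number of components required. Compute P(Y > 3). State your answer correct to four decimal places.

0.0182

Needing more than 3 components ⇔ fewer than 2 successes in the first 3. With X ~ Binomial(3, 0.92), P(Y > 3) = P(X ≤ 1).
  k=0: C(3,0)·0.92^0·0.08^3 = 0.000512
  k=1: C(3,1)·0.92^1·0.08^2 = 0.017664
P(X ≤ 1) = 0.018176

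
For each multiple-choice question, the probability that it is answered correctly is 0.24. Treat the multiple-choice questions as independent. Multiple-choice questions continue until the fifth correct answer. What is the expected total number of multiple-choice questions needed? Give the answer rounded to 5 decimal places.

20.83333

Y = total multiple-choice questions until the fifth success; negative binomial with r=5, p=0.24.
E[Y] = r / p = 5 / 0.24 = 20.8333333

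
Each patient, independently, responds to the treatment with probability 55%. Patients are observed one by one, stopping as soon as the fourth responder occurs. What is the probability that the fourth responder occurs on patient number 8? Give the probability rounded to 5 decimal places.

0.13133

Y = trial on which the fourth success occurs; negative binomial, r=4, p=0.55.
P(Y=8) = C(7,3) · p^4 · (1−p)^4
= 35 · 0.091506 · 0.041006 = 0.1313315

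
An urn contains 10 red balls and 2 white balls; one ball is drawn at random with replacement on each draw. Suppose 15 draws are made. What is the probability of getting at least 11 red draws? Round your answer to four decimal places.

0.9102

X ~ Binomial(15, 0.833333); P(X ≥ 11) = Σ C(15,k) p^k (1−p)^(15−k) over k:
  k=11: C(15,11)·0.833333^11·0.166667^4 = 0.141754
  k=12: C(15,12)·0.833333^12·0.166667^3 = 0.236256
  k=13: C(15,13)·0.833333^13·0.166667^2 = 0.272603
  k=14: C(15,14)·0.833333^14·0.166667^1 = 0.194716
  k=15: C(15,15)·0.833333^15·0.166667^0 = 0.064905
Total = 0.910234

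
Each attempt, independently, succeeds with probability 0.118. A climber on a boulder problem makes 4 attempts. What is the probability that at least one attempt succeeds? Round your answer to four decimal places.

0.3948

P(at least one) = 1 − P(none) = 1 − (1 − 0.118)^4
= 1 − 0.605166 = 0.394834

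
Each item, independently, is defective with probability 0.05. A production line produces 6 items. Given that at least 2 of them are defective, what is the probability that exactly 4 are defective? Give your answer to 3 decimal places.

X ~ Binomial(6, 0.05). Want P(X=4 | X≥2) = P(X=4) / P(X≥2).
P(X=4) = C(6,4)·0.05^4·0.95^2 = 0.00008
P(X≥2) = 1 − 0.73509 − 0.23213 = 0.03277
Ratio = 0.00008 / 0.03277 = 0.00258

0.003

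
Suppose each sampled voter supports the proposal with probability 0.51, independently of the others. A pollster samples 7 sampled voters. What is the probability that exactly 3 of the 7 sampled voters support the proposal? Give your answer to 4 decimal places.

X ~ Binomial(n=7, p=0.51).
P(X=3) = C(7,3) · p^3 · (1−p)^4
= 35 · 0.13265 · 0.057648 = 0.267647

0.2676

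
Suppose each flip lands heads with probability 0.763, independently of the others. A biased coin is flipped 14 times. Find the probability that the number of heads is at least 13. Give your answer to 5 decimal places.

0.12122

X ~ Binomial(14, 0.763); P(X ≥ 13) = Σ C(14,k) p^k (1−p)^(14−k) over k:
  k=13: C(14,13)·0.763^13·0.237^1 = 0.0985588
  k=14: C(14,14)·0.763^14·0.237^0 = 0.0226644
Total = 0.1212232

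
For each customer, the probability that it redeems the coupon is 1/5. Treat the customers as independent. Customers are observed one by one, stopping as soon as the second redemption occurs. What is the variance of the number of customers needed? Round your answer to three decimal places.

40.000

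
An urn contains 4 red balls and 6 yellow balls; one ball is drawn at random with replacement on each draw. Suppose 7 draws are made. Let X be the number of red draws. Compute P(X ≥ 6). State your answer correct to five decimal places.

X ~ Binomial(7, 0.40); P(X ≥ 6) = Σ C(7,k) p^k (1−p)^(7−k) over k:
  k=6: C(7,6)·0.40^6·0.60^1 = 0.0172032
  k=7: C(7,7)·0.40^7·0.60^0 = 0.0016384
Total = 0.0188416

0.01884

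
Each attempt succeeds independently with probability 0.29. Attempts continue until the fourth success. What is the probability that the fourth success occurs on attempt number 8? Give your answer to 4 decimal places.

0.0629

Y = trial on which the fourth success occurs; negative binomial, r=4, p=0.29.
P(Y=8) = C(7,3) · p^4 · (1−p)^4
= 35 · 0.0070728 · 0.25412 = 0.062906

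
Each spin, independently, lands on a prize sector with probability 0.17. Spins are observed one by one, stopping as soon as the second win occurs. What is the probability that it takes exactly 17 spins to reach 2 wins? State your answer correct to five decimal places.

Y = trial on which the second success occurs; negative binomial, r=2, p=0.17.
P(Y=17) = C(16,1) · p^2 · (1−p)^15
= 16 · 0.0289 · 0.061118 = 0.0282611

0.02826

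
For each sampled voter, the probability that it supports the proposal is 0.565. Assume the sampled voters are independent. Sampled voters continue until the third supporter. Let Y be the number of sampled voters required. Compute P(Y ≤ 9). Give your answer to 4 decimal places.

Finishing within 9 sampled voters ⇔ at least 3 successes in the first 9. With X ~ Binomial(9, 0.565), P(Y ≤ 9) = 1 − P(X ≤ 2).
  k=0: C(9,0)·0.565^0·0.435^9 = 0.000558
  k=1: C(9,1)·0.565^1·0.435^8 = 0.006519
  k=2: C(9,2)·0.565^2·0.435^7 = 0.033871
1 − 0.040948 = 0.959052

0.9591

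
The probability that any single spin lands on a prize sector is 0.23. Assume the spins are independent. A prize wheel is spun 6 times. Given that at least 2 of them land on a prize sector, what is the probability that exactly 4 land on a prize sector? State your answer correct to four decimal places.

0.0595

X ~ Binomial(6, 0.23). Want P(X=4 | X≥2) = P(X=4) / P(X≥2).
P(X=4) = C(6,4)·0.23^4·0.77^2 = 0.024888
P(X≥2) = 1 − 0.208422 − 0.373536 = 0.418041
Ratio = 0.024888 / 0.418041 = 0.059534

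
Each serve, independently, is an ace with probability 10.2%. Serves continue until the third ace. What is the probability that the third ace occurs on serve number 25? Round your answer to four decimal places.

Y = trial on which the third success occurs; negative binomial, r=3, p=0.102.
P(Y=25) = C(24,2) · p^3 · (1−p)^22
= 276 · 0.0010612 · 0.093773 = 0.027466

0.0275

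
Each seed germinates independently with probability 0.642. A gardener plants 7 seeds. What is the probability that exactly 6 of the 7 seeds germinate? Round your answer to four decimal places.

X ~ Binomial(n=7, p=0.642).
P(X=6) = C(7,6) · p^6 · (1−p)^1
= 7 · 0.070018 · 0.358 = 0.175465

0.1755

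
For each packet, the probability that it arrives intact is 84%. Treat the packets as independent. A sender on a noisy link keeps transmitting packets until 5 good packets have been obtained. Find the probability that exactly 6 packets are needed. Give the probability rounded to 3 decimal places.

Y = trial on which the fifth success occurs; negative binomial, r=5, p=0.84.
P(Y=6) = C(5,4) · p^5 · (1−p)^1
= 5 · 0.41821 · 0.16 = 0.33457

0.335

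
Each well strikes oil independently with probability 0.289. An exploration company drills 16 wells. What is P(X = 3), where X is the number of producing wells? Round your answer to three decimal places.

0.160

X ~ Binomial(n=16, p=0.289).
P(X=3) = C(16,3) · p^3 · (1−p)^13
= 560 · 0.024138 · 0.011866 = 0.16039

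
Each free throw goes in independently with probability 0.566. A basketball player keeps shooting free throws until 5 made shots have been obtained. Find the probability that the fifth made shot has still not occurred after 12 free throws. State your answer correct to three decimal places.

0.091

Needing more than 12 free throws ⇔ fewer than 5 successes in the first 12. With X ~ Binomial(12, 0.566), P(Y > 12) = P(X ≤ 4).
  k=0: C(12,0)·0.566^0·0.434^12 = 0.00004
  k=1: C(12,1)·0.566^1·0.434^11 = 0.00070
  k=2: C(12,2)·0.566^2·0.434^10 = 0.00501
  k=3: C(12,3)·0.566^3·0.434^9 = 0.02179
  k=4: C(12,4)·0.566^4·0.434^8 = 0.06394
P(X ≤ 4) = 0.09149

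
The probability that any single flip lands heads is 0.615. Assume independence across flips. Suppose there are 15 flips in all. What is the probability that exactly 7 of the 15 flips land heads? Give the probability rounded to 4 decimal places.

0.1034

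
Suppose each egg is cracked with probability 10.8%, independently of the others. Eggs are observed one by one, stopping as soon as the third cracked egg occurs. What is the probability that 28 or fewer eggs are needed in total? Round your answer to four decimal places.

0.5952

Finishing within 28 eggs ⇔ at least 3 successes in the first 28. With X ~ Binomial(28, 0.108), P(Y ≤ 28) = 1 − P(X ≤ 2).
  k=0: C(28,0)·0.108^0·0.892^28 = 0.040758
  k=1: C(28,1)·0.108^1·0.892^27 = 0.138176
  k=2: C(28,2)·0.108^2·0.892^26 = 0.225853
1 − 0.404787 = 0.595213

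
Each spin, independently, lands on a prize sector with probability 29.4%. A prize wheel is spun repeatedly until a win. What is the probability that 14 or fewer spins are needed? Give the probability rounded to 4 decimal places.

0.9924

Y = number of spins to the first success; geometric, p = 0.294.
P(Y ≤ 14) = 1 − (1−p)^14 = 1 − 0.007643 = 0.992357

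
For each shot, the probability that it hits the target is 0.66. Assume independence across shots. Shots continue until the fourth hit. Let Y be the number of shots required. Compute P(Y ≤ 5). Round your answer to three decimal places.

Finishing within 5 shots ⇔ at least 4 successes in the first 5. With X ~ Binomial(5, 0.66), P(Y ≤ 5) = 1 − P(X ≤ 3).
  k=0: C(5,0)·0.66^0·0.34^5 = 0.00454
  k=1: C(5,1)·0.66^1·0.34^4 = 0.04410
  k=2: C(5,2)·0.66^2·0.34^3 = 0.17121
  k=3: C(5,3)·0.66^3·0.34^2 = 0.33235
1 − 0.55220 = 0.44780

0.448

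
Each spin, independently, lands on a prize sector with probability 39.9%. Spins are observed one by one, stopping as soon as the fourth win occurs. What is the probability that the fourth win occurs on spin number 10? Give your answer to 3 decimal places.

0.100

Y = trial on which the fourth success occurs; negative binomial, r=4, p=0.399.
P(Y=10) = C(9,3) · p^4 · (1−p)^6
= 84 · 0.025345 · 0.047125 = 0.10033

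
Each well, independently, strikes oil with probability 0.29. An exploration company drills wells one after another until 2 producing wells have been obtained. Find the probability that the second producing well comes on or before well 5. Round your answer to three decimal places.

Finishing within 5 wells ⇔ at least 2 successes in the first 5. With X ~ Binomial(5, 0.29), P(Y ≤ 5) = 1 − P(X ≤ 1).
  k=0: C(5,0)·0.29^0·0.71^5 = 0.18042
  k=1: C(5,1)·0.29^1·0.71^4 = 0.36847
1 − 0.54889 = 0.45111

0.451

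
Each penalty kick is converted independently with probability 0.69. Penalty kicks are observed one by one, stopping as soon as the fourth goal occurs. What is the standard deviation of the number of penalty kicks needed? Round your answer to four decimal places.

Y = total penalty kicks until the fourth success; negative binomial with r=4, p=0.69.
SD(Y) = √[r(1−p)/p²] = √(2.604495) = 1.613845

1.6138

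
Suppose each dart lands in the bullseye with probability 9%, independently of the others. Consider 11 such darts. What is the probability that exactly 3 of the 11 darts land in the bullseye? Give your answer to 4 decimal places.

0.0566

X ~ Binomial(n=11, p=0.09).
P(X=3) = C(11,3) · p^3 · (1−p)^8
= 165 · 0.000729 · 0.47025 = 0.056564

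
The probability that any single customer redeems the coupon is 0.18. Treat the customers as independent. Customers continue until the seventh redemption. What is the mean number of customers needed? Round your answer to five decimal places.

Y = total customers until the seventh success; negative binomial with r=7, p=0.18.
E[Y] = r / p = 7 / 0.18 = 38.8888889

38.88889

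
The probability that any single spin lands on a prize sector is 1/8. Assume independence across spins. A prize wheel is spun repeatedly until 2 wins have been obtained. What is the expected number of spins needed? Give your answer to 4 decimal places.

16.0000

Y = total spins until the second success; negative binomial with r=2, p=0.125.
E[Y] = r / p = 2 / 0.125 = 16.000000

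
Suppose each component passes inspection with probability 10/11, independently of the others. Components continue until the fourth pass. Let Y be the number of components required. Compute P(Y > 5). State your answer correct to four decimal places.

0.0686

Needing more than 5 components ⇔ fewer than 4 successes in the first 5. With X ~ Binomial(5, 0.909091), P(Y > 5) = P(X ≤ 3).
  k=0: C(5,0)·0.909091^0·0.090909^5 = 0.000006
  k=1: C(5,1)·0.909091^1·0.090909^4 = 0.000310
  k=2: C(5,2)·0.909091^2·0.090909^3 = 0.006209
  k=3: C(5,3)·0.909091^3·0.090909^2 = 0.062092
P(X ≤ 3) = 0.068618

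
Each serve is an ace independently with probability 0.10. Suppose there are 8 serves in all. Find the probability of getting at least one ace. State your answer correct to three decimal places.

0.570

P(at least one) = 1 − P(none) = 1 − (1 − 0.10)^8
= 1 − 0.43047 = 0.56953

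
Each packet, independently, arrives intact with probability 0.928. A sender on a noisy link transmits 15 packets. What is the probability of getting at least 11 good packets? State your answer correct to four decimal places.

X ~ Binomial(15, 0.928); P(X ≥ 11) = Σ C(15,k) p^k (1−p)^(15−k) over k:
  k=11: C(15,11)·0.928^11·0.072^4 = 0.016125
  k=12: C(15,12)·0.928^12·0.072^3 = 0.069276
  k=13: C(15,13)·0.928^13·0.072^2 = 0.206053
  k=14: C(15,14)·0.928^14·0.072^1 = 0.379398
  k=15: C(15,15)·0.928^15·0.072^0 = 0.326002
Total = 0.996853

0.9969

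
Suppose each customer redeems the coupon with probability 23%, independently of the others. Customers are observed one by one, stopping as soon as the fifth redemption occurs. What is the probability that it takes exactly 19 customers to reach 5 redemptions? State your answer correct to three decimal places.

Y = trial on which the fifth success occurs; negative binomial, r=5, p=0.23.
P(Y=19) = C(18,4) · p^5 · (1−p)^14
= 3060 · 0.00064363 · 0.025756 = 0.05073

0.051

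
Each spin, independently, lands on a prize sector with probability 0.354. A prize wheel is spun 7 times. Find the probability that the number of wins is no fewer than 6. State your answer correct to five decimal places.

X ~ Binomial(7, 0.354); P(X ≥ 6) = Σ C(7,k) p^k (1−p)^(7−k) over k:
  k=6: C(7,6)·0.354^6·0.646^1 = 0.0088992
  k=7: C(7,7)·0.354^7·0.646^0 = 0.0006967
Total = 0.0095958

0.00960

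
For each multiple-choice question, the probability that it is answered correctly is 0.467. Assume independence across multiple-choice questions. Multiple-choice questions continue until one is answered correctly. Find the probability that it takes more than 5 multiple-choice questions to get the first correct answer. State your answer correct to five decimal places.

0.04302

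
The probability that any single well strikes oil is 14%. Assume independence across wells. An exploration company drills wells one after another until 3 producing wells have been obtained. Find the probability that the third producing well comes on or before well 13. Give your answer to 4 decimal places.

Finishing within 13 wells ⇔ at least 3 successes in the first 13. With X ~ Binomial(13, 0.14), P(Y ≤ 13) = 1 − P(X ≤ 2).
  k=0: C(13,0)·0.14^0·0.86^13 = 0.140760
  k=1: C(13,1)·0.14^1·0.86^12 = 0.297888
  k=2: C(13,2)·0.14^2·0.86^11 = 0.290960
1 − 0.729608 = 0.270392

0.2704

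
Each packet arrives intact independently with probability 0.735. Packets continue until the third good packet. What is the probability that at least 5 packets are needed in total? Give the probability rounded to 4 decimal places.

0.2873

Needing more than 4 packets ⇔ fewer than 3 successes in the first 4. With X ~ Binomial(4, 0.735), P(Y > 4) = P(X ≤ 2).
  k=0: C(4,0)·0.735^0·0.265^4 = 0.004932
  k=1: C(4,1)·0.735^1·0.265^3 = 0.054712
  k=2: C(4,2)·0.735^2·0.265^2 = 0.227624
P(X ≤ 2) = 0.287268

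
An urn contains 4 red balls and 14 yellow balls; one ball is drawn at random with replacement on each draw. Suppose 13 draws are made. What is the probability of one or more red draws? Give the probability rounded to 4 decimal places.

0.9619

P(at least one) = 1 − P(none) = 1 − (1 − 0.222222)^13
= 1 − 0.038117 = 0.961883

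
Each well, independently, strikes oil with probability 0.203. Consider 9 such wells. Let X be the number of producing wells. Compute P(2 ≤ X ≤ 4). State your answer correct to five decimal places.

0.55195

X ~ Binomial(9, 0.203); P(2 ≤ X ≤ 4) = Σ C(9,k) p^k (1−p)^(9−k) over k:
  k=2: C(9,2)·0.203^2·0.797^7 = 0.3030420
  k=3: C(9,3)·0.203^3·0.797^6 = 0.1801015
  k=4: C(9,4)·0.203^4·0.797^5 = 0.0688092
Total = 0.5519527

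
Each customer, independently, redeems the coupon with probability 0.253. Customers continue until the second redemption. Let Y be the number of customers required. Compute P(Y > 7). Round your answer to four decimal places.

0.4375

Needing more than 7 customers ⇔ fewer than 2 successes in the first 7. With X ~ Binomial(7, 0.253), P(Y > 7) = P(X ≤ 1).
  k=0: C(7,0)·0.253^0·0.747^7 = 0.129791
  k=1: C(7,1)·0.253^1·0.747^6 = 0.307710
P(X ≤ 1) = 0.437501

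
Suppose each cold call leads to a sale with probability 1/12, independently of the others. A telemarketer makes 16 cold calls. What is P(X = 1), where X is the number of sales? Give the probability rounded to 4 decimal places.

X ~ Binomial(n=16, p=0.083333).
P(X=1) = C(16,1) · p^1 · (1−p)^15
= 16 · 0.083333 · 0.27113 = 0.361502

0.3615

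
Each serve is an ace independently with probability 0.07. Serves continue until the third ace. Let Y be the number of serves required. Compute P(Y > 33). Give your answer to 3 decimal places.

0.590

Needing more than 33 serves ⇔ fewer than 3 successes in the first 33. With X ~ Binomial(33, 0.07), P(Y > 33) = P(X ≤ 2).
  k=0: C(33,0)·0.07^0·0.93^33 = 0.09119
  k=1: C(33,1)·0.07^1·0.93^32 = 0.22650
  k=2: C(33,2)·0.07^2·0.93^31 = 0.27277
P(X ≤ 2) = 0.59046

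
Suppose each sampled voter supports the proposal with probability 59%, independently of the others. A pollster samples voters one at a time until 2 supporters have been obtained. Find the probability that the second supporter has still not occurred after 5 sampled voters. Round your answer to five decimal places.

0.09495

Needing more than 5 sampled voters ⇔ fewer than 2 successes in the first 5. With X ~ Binomial(5, 0.59), P(Y > 5) = P(X ≤ 1).
  k=0: C(5,0)·0.59^0·0.41^5 = 0.0115856
  k=1: C(5,1)·0.59^1·0.41^4 = 0.0833599
P(X ≤ 1) = 0.0949456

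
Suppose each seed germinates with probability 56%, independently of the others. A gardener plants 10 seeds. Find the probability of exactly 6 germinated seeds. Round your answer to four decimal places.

0.2427

X ~ Binomial(n=10, p=0.56).
P(X=6) = C(10,6) · p^6 · (1−p)^4
= 210 · 0.030841 · 0.037481 = 0.242749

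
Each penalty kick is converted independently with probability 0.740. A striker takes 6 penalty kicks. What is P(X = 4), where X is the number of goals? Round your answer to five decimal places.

X ~ Binomial(n=6, p=0.74).
P(X=4) = C(6,4) · p^4 · (1−p)^2
= 15 · 0.29987 · 0.0676 = 0.3040639

0.30406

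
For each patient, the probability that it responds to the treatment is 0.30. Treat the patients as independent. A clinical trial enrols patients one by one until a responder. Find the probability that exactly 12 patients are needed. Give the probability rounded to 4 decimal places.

0.0059

Geometric (trials to first success), p = 0.30.
P(Y = 12) = (1−p)^11 · p = 0.019773 · 0.30 = 0.005932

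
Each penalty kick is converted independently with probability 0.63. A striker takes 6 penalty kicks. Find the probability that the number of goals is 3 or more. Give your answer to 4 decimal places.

0.8596

X ~ Binomial(6, 0.63); P(X ≥ 3) = Σ C(6,k) p^k (1−p)^(6−k) over k:
  k=3: C(6,3)·0.63^3·0.37^3 = 0.253313
  k=4: C(6,4)·0.63^4·0.37^2 = 0.323487
  k=5: C(6,5)·0.63^5·0.37^1 = 0.220321
  k=6: C(6,6)·0.63^6·0.37^0 = 0.062524
Total = 0.859644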